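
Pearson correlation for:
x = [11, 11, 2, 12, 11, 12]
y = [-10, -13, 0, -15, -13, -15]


n=6, Σx=59, Σy=-66, Σxy=-756, Σx²=655, Σy²=888
r = (6×(-756) - 59×(-66))/√((6×655 - 59²)(6×888 - (-66)²))
= -642/√(449×972) = -642/√436428 ≈ -642/660.6270 ≈ -0.9718

r ≈ -0.9718


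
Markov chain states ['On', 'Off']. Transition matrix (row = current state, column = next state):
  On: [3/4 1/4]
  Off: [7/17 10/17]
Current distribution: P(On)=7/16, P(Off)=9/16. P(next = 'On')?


P(next=On) = Σᵢ P(now=i)×P(i→On)
= 7/16×3/4 + 9/16×7/17
= 21/64 + 63/272 = 609/1088

P = 609/1088 ≈ 0.5597


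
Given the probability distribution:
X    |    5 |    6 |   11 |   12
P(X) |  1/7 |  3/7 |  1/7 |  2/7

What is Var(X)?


E[X] = 58/7
E[X²] = 542/7
Var(X) = E[X²] - (E[X])² = 542/7 - 3364/49 = 430/49

Var(X) = 430/49 ≈ 8.7755


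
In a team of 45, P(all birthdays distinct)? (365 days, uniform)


P(all different) = Π(365-i)/365 for i=0..44
= (365/365)×(364/365)×...×(321/365)
= 0.059024

P ≈ 0.0590 ≈ 5.90%


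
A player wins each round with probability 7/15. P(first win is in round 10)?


Geometric: P(X=10) = (1-p)^(k-1)×p = (8/15)^9×7/15 = 939524096/576650390625

P(X=10) = 939524096/576650390625 ≈ 0.16%


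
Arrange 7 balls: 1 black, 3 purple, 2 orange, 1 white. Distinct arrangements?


7!/(1!×3!×2!×1!) = 420

420


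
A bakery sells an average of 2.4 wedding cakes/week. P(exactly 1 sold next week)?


Poisson(λ=2.4): P(X=1) = e^(-λ)×λ^k/k!
= e^(-2.4) × 2.4^1 / 1!
≈ 0.09071795329 × 2.4 / 1 ≈ 0.217723

P(X=1) ≈ 0.217723 ≈ 21.77%


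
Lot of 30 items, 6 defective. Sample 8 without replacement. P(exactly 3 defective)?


Hypergeometric: C(6,3)×C(24,5)/C(30,8)
= 20×42504/5852925 = 2464/16965

P(X=3) = 2464/16965 ≈ 14.52%


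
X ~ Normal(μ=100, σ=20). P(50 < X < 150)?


z₁=(50-100)/20=-2.5, z₂=(150-100)/20=2.5
P = Φ(2.5) - Φ(-2.5) = 0.993790 - 0.006210 = 0.987580 ≈ 0.9876

P(50 < X < 150) ≈ 0.9876


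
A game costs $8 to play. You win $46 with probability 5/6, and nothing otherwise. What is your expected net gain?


E[gain] = (46-8)×5/6 + (-8)×1/6
= 95/3 - 4/3 = 91/3

Expected net gain = $91/3 ≈ $30.33


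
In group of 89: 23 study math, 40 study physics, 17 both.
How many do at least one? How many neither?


|A∪B| = 23+40-17 = 46
Neither = 89-46 = 43

At least one: 46; Neither: 43


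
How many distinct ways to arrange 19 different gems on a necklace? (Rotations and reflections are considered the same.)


Free circular arrangements: rotations and reflections both identified.
(n-1)!/2 = 18!/2 = 6402373705728000/2 = 3201186852864000

3201186852864000


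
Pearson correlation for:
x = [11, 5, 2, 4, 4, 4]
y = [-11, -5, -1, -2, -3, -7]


n=6, Σx=30, Σy=-29, Σxy=-196, Σx²=198, Σy²=209
r = (6×(-196) - 30×(-29))/√((6×198 - 30²)(6×209 - (-29)²))
= -306/√(288×413) = -306/√118944 ≈ -306/344.8826 ≈ -0.8873

r ≈ -0.8873


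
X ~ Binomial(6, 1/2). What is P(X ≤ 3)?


P(X ≤ 3) = Σ P(X=i) for i=0..3
P(X=0) = 1/64
P(X=1) = 3/32
P(X=2) = 15/64
P(X=3) = 5/16
Sum = 21/32

P(X ≤ 3) = 21/32 ≈ 65.62%


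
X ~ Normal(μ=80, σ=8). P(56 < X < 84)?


z₁=(56-80)/8=-3.0, z₂=(84-80)/8=0.5
P = Φ(0.5) - Φ(-3.0) = 0.691462 - 0.001350 = 0.690112 ≈ 0.6901

P(56 < X < 84) ≈ 0.6901


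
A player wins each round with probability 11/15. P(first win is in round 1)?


Geometric: P(X=1) = (1-p)^(k-1)×p = (4/15)^0×11/15 = 11/15

P(X=1) = 11/15 ≈ 73.33%


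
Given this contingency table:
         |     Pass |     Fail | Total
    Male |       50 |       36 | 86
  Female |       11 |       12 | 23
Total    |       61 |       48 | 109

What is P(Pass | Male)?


P(Pass | Male) = 50/(50+36) = 50/86 = 25/43

P(Pass|Male) = 25/43 ≈ 58.14%


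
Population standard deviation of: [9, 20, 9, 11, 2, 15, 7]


Mean = 73/7
  (9-73/7)²=100/49
  (20-73/7)²=4489/49
  (9-73/7)²=100/49
  (11-73/7)²=16/49
  (2-73/7)²=3481/49
  (15-73/7)²=1024/49
  (7-73/7)²=576/49
Σ(x-μ)² = 1398/7
σ² = (1398/7)/7 = 1398/49

σ = √(1398/49) ≈ 5.3414


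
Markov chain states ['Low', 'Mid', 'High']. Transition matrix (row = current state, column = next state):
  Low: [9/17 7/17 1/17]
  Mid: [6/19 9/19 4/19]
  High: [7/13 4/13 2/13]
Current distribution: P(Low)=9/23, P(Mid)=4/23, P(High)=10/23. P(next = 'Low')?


P(next=Low) = Σᵢ P(now=i)×P(i→Low)
= 9/23×9/17 + 4/23×6/19 + 10/23×7/13
= 81/391 + 24/437 + 70/299 = 47921/96577

P = 47921/96577 ≈ 0.4962


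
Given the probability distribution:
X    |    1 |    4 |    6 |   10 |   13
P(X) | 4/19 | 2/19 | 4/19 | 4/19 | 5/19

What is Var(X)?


E[X] = 141/19
E[X²] = 75
Var(X) = E[X²] - (E[X])² = 75 - 19881/361 = 7194/361

Var(X) = 7194/361 ≈ 19.9280


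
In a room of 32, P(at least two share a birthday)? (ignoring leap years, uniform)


P(all different) = Π(365-i)/365 for i=0..31
= 0.246652
P(match) = 1 - 0.246652 = 0.753348

P ≈ 0.7533 ≈ 75.33%


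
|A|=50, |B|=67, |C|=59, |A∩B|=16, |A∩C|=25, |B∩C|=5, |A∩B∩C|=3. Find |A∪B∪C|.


|A∪B∪C| = 50+67+59-16-25-5+3 = 133

|A∪B∪C| = 133


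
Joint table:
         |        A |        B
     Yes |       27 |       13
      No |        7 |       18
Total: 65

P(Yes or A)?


P(Yes∨A) = P(Yes) + P(A) - P(Yes∧A)
= (40 + 34 - 27)/65 = 47/65

P = 47/65 ≈ 72.31%


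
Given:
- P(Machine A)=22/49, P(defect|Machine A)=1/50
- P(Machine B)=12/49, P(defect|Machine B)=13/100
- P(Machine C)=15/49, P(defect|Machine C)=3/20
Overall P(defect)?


P(B) = Σ P(B|Aᵢ)×P(Aᵢ)
  1/50×22/49 = 11/1225
  13/100×12/49 = 39/1225
  3/20×15/49 = 9/196
Sum = 17/196

P(defect) = 17/196 ≈ 8.67%


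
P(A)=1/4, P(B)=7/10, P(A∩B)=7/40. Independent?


P(A)×P(B) = 7/40
P(A∩B) = 7/40
Equal ✓ → Independent

Yes, independent


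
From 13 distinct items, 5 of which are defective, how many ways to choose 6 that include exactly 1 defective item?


Choose 1 of the 5 defective items and 5 of the other 8 items:
C(5,1)×C(8,5) = 5×56 = 280

280


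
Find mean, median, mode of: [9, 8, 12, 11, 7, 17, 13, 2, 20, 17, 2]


Sorted: [2, 2, 7, 8, 9, 11, 12, 13, 17, 17, 20]
Mean = 118/11
Median = 11
Freq: {9: 1, 8: 1, 12: 1, 11: 1, 7: 1, 17: 2, 13: 1, 2: 2, 20: 1}
Mode: [2, 17]

Mean=118/11, Median=11, Mode=[2, 17]


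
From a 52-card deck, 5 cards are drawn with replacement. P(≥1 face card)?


P(not a face card) = 40/52 = 10/13
P(none in 5 draws) = (10/13)^5 = 100000/371293
P(≥1 face card) = 1 - 100000/371293 = 271293/371293

P = 271293/371293 ≈ 73.07%


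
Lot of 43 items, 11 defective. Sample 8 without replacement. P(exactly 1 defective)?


Hypergeometric: C(11,1)×C(32,7)/C(43,8)
= 11×3365856/145008513 = 316448/1239389

P(X=1) = 316448/1239389 ≈ 25.53%


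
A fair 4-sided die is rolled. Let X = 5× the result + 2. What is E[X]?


E[die] = (1+4)/2 = 5/2
E[X] = 5×5/2 + 2 = 29/2

E[X] = 29/2


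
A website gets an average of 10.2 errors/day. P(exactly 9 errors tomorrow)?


Poisson(λ=10.2): P(X=9) = e^(-λ)×λ^k/k!
= e^(-10.2) × 10.2^9 / 9!
≈ 3.717031868e-05 × 1195092568.62 / 362880 ≈ 0.122415

P(X=9) ≈ 0.122415 ≈ 12.24%


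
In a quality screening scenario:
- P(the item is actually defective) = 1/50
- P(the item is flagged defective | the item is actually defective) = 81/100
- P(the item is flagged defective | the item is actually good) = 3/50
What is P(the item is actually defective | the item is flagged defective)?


Using Bayes' theorem:
P(A|B) = P(B|A)·P(A) / P(B)

P(the item is flagged defective) = 81/100 × 1/50 + 3/50 × 49/50
= 81/5000 + 147/2500 = 3/40

P(the item is actually defective|the item is flagged defective) = (81/5000) / (3/40) = 27/125

P(the item is actually defective|the item is flagged defective) = 27/125 ≈ 21.60%


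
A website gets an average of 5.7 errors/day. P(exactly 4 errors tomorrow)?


Poisson(λ=5.7): P(X=4) = e^(-λ)×λ^k/k!
= e^(-5.7) × 5.7^4 / 4!
≈ 0.003345965457 × 1055.6001 / 24 ≈ 0.147167

P(X=4) ≈ 0.147167 ≈ 14.72%


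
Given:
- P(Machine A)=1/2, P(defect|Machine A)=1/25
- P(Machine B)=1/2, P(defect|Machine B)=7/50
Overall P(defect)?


P(B) = Σ P(B|Aᵢ)×P(Aᵢ)
  1/25×1/2 = 1/50
  7/50×1/2 = 7/100
Sum = 9/100

P(defect) = 9/100 ≈ 9.00%


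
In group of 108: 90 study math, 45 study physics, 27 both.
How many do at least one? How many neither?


|A∪B| = 90+45-27 = 108
Neither = 108-108 = 0

At least one: 108; Neither: 0


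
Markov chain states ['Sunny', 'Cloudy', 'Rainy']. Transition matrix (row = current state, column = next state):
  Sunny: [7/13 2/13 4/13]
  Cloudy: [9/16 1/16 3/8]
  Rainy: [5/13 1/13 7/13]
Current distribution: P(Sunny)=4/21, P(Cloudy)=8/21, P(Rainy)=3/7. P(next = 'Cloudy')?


P(next=Cloudy) = Σᵢ P(now=i)×P(i→Cloudy)
= 4/21×2/13 + 8/21×1/16 + 3/7×1/13
= 8/273 + 1/42 + 3/91 = 47/546

P = 47/546 ≈ 0.0861


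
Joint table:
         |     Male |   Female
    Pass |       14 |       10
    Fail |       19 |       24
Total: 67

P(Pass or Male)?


P(Pass∨Male) = P(Pass) + P(Male) - P(Pass∧Male)
= (24 + 33 - 14)/67 = 43/67

P = 43/67 ≈ 64.18%


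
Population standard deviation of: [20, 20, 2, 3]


Mean = 45/4
  (20-45/4)²=1225/16
  (20-45/4)²=1225/16
  (2-45/4)²=1369/16
  (3-45/4)²=1089/16
Σ(x-μ)² = 1227/4
σ² = (1227/4)/4 = 1227/16

σ = √(1227/16) ≈ 8.7571


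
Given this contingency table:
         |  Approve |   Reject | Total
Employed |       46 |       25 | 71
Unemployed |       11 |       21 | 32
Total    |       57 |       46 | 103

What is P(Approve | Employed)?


P(Approve | Employed) = 46/(46+25) = 46/71

P(Approve|Employed) = 46/71 ≈ 64.79%


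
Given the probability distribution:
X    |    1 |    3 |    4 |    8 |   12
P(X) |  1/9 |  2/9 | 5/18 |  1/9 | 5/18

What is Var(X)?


E[X] = 55/9
E[X²] = 161/3
Var(X) = E[X²] - (E[X])² = 161/3 - 3025/81 = 1322/81

Var(X) = 1322/81 ≈ 16.3210


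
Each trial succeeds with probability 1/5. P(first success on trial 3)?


Geometric: P(X=3) = (1-p)^(k-1)×p = (4/5)^2×1/5 = 16/125

P(X=3) = 16/125 ≈ 12.80%


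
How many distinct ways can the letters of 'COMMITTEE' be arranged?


Letters: 9, freq: {'C': 1, 'O': 1, 'M': 2, 'I': 1, 'T': 2, 'E': 2}
9!/(1!×1!×2!×1!×2!×2!) = 362880/8 = 45360

45360


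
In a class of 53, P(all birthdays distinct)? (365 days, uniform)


P(all different) = Π(365-i)/365 for i=0..52
= (365/365)×(364/365)×...×(313/365)
= 0.018862

P ≈ 0.0189 ≈ 1.89%


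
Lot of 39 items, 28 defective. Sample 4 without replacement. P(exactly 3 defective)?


Hypergeometric: C(28,3)×C(11,1)/C(39,4)
= 3276×11/82251 = 308/703

P(X=3) = 308/703 ≈ 43.81%


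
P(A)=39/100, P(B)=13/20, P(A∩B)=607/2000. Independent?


P(A)×P(B) = 507/2000
P(A∩B) = 607/2000
Not equal → NOT independent

No, not independent


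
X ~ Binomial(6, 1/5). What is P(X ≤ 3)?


P(X ≤ 3) = Σ P(X=i) for i=0..3
P(X=0) = 4096/15625
P(X=1) = 6144/15625
P(X=2) = 768/3125
P(X=3) = 256/3125
Sum = 3072/3125

P(X ≤ 3) = 3072/3125 ≈ 98.30%


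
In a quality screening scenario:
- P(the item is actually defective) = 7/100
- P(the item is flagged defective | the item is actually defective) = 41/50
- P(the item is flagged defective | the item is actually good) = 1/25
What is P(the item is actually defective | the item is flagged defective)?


Using Bayes' theorem:
P(A|B) = P(B|A)·P(A) / P(B)

P(the item is flagged defective) = 41/50 × 7/100 + 1/25 × 93/100
= 287/5000 + 93/2500 = 473/5000

P(the item is actually defective|the item is flagged defective) = (287/5000) / (473/5000) = 287/473

P(the item is actually defective|the item is flagged defective) = 287/473 ≈ 60.68%


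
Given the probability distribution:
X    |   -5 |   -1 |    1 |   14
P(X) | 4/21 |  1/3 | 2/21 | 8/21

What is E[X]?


E[X] = Σ x·P(X=x)
= (-5)×(4/21) + (-1)×(1/3) + (1)×(2/21) + (14)×(8/21)
= 29/7

E[X] = 29/7


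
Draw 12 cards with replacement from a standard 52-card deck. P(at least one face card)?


P(not a face card) = 40/52 = 10/13
P(none in 12 draws) = (10/13)^12 = 1000000000000/23298085122481
P(≥1 face card) = 1 - 1000000000000/23298085122481 = 22298085122481/23298085122481

P = 22298085122481/23298085122481 ≈ 95.71%


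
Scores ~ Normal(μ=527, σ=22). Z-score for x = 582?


z = (x - μ)/σ = (582 - 527)/22 = 2.5

z = 2.5


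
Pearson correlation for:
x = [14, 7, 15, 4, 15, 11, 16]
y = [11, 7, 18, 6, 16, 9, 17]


n=7, Σx=82, Σy=84, Σxy=1108, Σx²=1088, Σy²=1156
r = (7×1108 - 82×84)/√((7×1088 - 82²)(7×1156 - 84²))
= 868/√(892×1036) = 868/√924112 ≈ 868/961.3074 ≈ 0.9029

r ≈ 0.9029


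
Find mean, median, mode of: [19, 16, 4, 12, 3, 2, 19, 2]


Sorted: [2, 2, 3, 4, 12, 16, 19, 19]
Mean = 77/8
Median = 8
Freq: {19: 2, 16: 1, 4: 1, 12: 1, 3: 1, 2: 2}
Mode: [2, 19]

Mean=77/8, Median=8, Mode=[2, 19]


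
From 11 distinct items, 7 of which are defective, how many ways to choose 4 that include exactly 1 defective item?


Choose 1 of the 7 defective items and 3 of the other 4 items:
C(7,1)×C(4,3) = 7×4 = 28

28


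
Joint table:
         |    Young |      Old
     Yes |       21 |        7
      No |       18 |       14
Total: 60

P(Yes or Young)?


P(Yes∨Young) = P(Yes) + P(Young) - P(Yes∧Young)
= (28 + 39 - 21)/60 = 46/60 = 23/30

P = 23/30 ≈ 76.67%


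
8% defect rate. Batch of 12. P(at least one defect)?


P(all good) = (23/25)^12 = 21914624432020321/59604644775390625
P(≥1 defect) = 37690020343370304/59604644775390625

P = 37690020343370304/59604644775390625 ≈ 63.23%


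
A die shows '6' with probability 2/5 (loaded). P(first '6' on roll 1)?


Geometric: P(X=1) = (1-p)^(k-1)×p = (3/5)^0×2/5 = 2/5

P(X=1) = 2/5 ≈ 40.00%


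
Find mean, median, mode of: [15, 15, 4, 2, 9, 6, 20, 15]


Sorted: [2, 4, 6, 9, 15, 15, 15, 20]
Mean = 86/8 = 43/4
Median = 12
Freq: {15: 3, 4: 1, 2: 1, 9: 1, 6: 1, 20: 1}
Mode: [15]

Mean=43/4, Median=12, Mode=15


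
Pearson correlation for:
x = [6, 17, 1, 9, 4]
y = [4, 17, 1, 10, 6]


n=5, Σx=37, Σy=38, Σxy=428, Σx²=423, Σy²=442
r = (5×428 - 37×38)/√((5×423 - 37²)(5×442 - 38²))
= 734/√(746×766) = 734/√571436 ≈ 734/755.9339 ≈ 0.9710

r ≈ 0.9710


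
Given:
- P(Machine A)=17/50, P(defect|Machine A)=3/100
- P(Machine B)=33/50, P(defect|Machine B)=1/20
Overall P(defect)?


P(B) = Σ P(B|Aᵢ)×P(Aᵢ)
  3/100×17/50 = 51/5000
  1/20×33/50 = 33/1000
Sum = 27/625

P(defect) = 27/625 ≈ 4.32%


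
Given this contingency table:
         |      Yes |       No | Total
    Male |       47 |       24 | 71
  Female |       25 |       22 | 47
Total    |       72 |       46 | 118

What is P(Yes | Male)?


P(Yes | Male) = 47/(47+24) = 47/71

P(Yes|Male) = 47/71 ≈ 66.20%


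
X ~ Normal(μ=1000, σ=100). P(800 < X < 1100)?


z₁=(800-1000)/100=-2.0, z₂=(1100-1000)/100=1.0
P = Φ(1.0) - Φ(-2.0) = 0.841345 - 0.022750 = 0.818595 ≈ 0.8186

P(800 < X < 1100) ≈ 0.8186


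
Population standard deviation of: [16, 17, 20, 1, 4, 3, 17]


Mean = 78/7
  (16-78/7)²=1156/49
  (17-78/7)²=1681/49
  (20-78/7)²=3844/49
  (1-78/7)²=5041/49
  (4-78/7)²=2500/49
  (3-78/7)²=3249/49
  (17-78/7)²=1681/49
Σ(x-μ)² = 2736/7
σ² = (2736/7)/7 = 2736/49

σ = √(2736/49) ≈ 7.4724


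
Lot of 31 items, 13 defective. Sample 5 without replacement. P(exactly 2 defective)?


Hypergeometric: C(13,2)×C(18,3)/C(31,5)
= 78×816/169911 = 7072/18879

P(X=2) = 7072/18879 ≈ 37.46%


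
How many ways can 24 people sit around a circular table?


Circular arrangements of 24 distinct objects: fix one position to break rotational symmetry.
(n-1)! = 23! = 25852016738884976640000

25852016738884976640000


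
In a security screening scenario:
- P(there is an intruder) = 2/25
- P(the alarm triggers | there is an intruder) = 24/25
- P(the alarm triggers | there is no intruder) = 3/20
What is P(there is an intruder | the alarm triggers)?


Using Bayes' theorem:
P(A|B) = P(B|A)·P(A) / P(B)

P(the alarm triggers) = 24/25 × 2/25 + 3/20 × 23/25
= 48/625 + 69/500 = 537/2500

P(there is an intruder|the alarm triggers) = (48/625) / (537/2500) = 64/179

P(there is an intruder|the alarm triggers) = 64/179 ≈ 35.75%


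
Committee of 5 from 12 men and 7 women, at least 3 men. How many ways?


Count by #men:
  3M,2W: C(12,3)×C(7,2)=4620
  4M,1W: C(12,4)×C(7,1)=3465
  5M,0W: C(12,5)×C(7,0)=792
Total = 8877

8877


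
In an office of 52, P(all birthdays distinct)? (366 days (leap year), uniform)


P(all different) = Π(366-i)/366 for i=0..51
= (366/366)×(365/366)×...×(315/366)
= 0.022238

P ≈ 0.0222 ≈ 2.22%


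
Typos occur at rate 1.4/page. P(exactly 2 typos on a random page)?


Poisson(λ=1.4): P(X=2) = e^(-λ)×λ^k/k!
= e^(-1.4) × 1.4^2 / 2!
≈ 0.2465969639 × 1.96 / 2 ≈ 0.241665

P(X=2) ≈ 0.241665 ≈ 24.17%


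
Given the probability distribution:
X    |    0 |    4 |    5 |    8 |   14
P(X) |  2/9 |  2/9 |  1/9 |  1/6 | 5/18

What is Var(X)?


E[X] = 20/3
E[X²] = 643/9
Var(X) = E[X²] - (E[X])² = 643/9 - 400/9 = 27

Var(X) = 27 ≈ 27.0000


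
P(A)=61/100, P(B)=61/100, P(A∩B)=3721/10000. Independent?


P(A)×P(B) = 3721/10000
P(A∩B) = 3721/10000
Equal ✓ → Independent

Yes, independent


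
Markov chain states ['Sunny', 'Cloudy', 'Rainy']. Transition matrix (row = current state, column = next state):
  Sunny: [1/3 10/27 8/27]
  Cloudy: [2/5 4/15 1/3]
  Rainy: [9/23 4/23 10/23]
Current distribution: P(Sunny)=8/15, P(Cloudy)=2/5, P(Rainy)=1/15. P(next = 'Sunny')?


P(next=Sunny) = Σᵢ P(now=i)×P(i→Sunny)
= 8/15×1/3 + 2/5×2/5 + 1/15×9/23
= 8/45 + 4/25 + 3/115 = 1883/5175

P = 1883/5175 ≈ 0.3639


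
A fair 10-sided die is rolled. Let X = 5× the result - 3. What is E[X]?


E[die] = (1+10)/2 = 11/2
E[X] = 5×11/2 - 3 = 49/2

E[X] = 49/2


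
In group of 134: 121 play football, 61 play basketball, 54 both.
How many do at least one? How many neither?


|A∪B| = 121+61-54 = 128
Neither = 134-128 = 6

At least one: 128; Neither: 6


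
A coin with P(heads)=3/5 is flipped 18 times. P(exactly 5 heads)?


Binomial: P(X=5) = C(18,5)×p^5×(1-p)^13
= 8568 × 243/3125 × 8192/1220703125 = 17055940608/3814697265625

P(X=5) = 17055940608/3814697265625 ≈ 0.45%


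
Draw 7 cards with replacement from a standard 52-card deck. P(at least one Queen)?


P(not a Queen) = 48/52 = 12/13
P(none in 7 draws) = (12/13)^7 = 35831808/62748517
P(≥1 Queen) = 1 - 35831808/62748517 = 26916709/62748517

P = 26916709/62748517 ≈ 42.90%


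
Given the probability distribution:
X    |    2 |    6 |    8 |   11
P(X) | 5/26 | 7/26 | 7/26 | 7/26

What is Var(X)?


E[X] = 185/26
E[X²] = 1567/26
Var(X) = E[X²] - (E[X])² = 1567/26 - 34225/676 = 6517/676

Var(X) = 6517/676 ≈ 9.6405


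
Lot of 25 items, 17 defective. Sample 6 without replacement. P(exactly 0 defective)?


Hypergeometric: C(17,0)×C(8,6)/C(25,6)
= 1×28/177100 = 1/6325

P(X=0) = 1/6325 ≈ 0.02%


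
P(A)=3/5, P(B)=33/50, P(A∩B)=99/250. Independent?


P(A)×P(B) = 99/250
P(A∩B) = 99/250
Equal ✓ → Independent

Yes, independent


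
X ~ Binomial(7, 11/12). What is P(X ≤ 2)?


P(X ≤ 2) = Σ P(X=i) for i=0..2
P(X=0) = 1/35831808
P(X=1) = 77/35831808
P(X=2) = 847/11943936
Sum = 97/1327104

P(X ≤ 2) = 97/1327104 ≈ 0.01%


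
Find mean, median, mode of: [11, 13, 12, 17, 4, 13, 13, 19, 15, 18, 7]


Sorted: [4, 7, 11, 12, 13, 13, 13, 15, 17, 18, 19]
Mean = 142/11
Median = 13
Freq: {11: 1, 13: 3, 12: 1, 17: 1, 4: 1, 19: 1, 15: 1, 18: 1, 7: 1}
Mode: [13]

Mean=142/11, Median=13, Mode=13


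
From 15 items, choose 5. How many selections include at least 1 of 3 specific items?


Complement: C(15,5) - C(12,5) = 3003 - 792 = 2211

2211


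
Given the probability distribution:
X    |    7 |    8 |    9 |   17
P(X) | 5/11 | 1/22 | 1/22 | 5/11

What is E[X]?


E[X] = Σ x·P(X=x)
= (7)×(5/11) + (8)×(1/22) + (9)×(1/22) + (17)×(5/11)
= 257/22

E[X] = 257/22


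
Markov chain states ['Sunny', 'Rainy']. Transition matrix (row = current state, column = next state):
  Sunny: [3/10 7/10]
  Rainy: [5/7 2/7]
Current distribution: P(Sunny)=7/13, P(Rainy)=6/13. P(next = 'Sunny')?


P(next=Sunny) = Σᵢ P(now=i)×P(i→Sunny)
= 7/13×3/10 + 6/13×5/7
= 21/130 + 30/91 = 447/910

P = 447/910 ≈ 0.4912


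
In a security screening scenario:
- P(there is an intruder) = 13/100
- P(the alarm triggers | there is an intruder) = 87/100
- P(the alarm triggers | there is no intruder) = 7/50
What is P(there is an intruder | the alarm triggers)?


Using Bayes' theorem:
P(A|B) = P(B|A)·P(A) / P(B)

P(the alarm triggers) = 87/100 × 13/100 + 7/50 × 87/100
= 1131/10000 + 609/5000 = 2349/10000

P(there is an intruder|the alarm triggers) = (1131/10000) / (2349/10000) = 13/27

P(there is an intruder|the alarm triggers) = 13/27 ≈ 48.15%


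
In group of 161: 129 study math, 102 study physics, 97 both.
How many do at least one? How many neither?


|A∪B| = 129+102-97 = 134
Neither = 161-134 = 27

At least one: 134; Neither: 27


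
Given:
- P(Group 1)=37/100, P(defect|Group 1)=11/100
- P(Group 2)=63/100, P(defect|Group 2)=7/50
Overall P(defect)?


P(B) = Σ P(B|Aᵢ)×P(Aᵢ)
  11/100×37/100 = 407/10000
  7/50×63/100 = 441/5000
Sum = 1289/10000

P(defect) = 1289/10000 ≈ 12.89%


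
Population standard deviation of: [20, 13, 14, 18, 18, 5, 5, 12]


Mean = 105/8
  (20-105/8)²=3025/64
  (13-105/8)²=1/64
  (14-105/8)²=49/64
  (18-105/8)²=1521/64
  (18-105/8)²=1521/64
  (5-105/8)²=4225/64
  (5-105/8)²=4225/64
  (12-105/8)²=81/64
Σ(x-μ)² = 1831/8
σ² = (1831/8)/8 = 1831/64

σ = √(1831/64) ≈ 5.3488


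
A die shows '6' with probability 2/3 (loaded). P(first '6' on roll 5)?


Geometric: P(X=5) = (1-p)^(k-1)×p = (1/3)^4×2/3 = 2/243

P(X=5) = 2/243 ≈ 0.82%


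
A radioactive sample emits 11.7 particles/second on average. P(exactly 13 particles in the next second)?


Poisson(λ=11.7): P(X=13) = e^(-λ)×λ^k/k!
= e^(-11.7) × 11.7^13 / 13!
≈ 8.293819161e-06 × 7.69867883698e+13 / 6227020800 ≈ 0.102539

P(X=13) ≈ 0.102539 ≈ 10.25%


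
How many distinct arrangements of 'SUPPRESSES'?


Letters: 10, freq: {'S': 4, 'U': 1, 'P': 2, 'R': 1, 'E': 2}
10!/(4!×1!×2!×1!×2!) = 3628800/96 = 37800

37800


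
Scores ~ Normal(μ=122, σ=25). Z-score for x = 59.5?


z = (x - μ)/σ = (59.5 - 122)/25 = -2.5

z = -2.5


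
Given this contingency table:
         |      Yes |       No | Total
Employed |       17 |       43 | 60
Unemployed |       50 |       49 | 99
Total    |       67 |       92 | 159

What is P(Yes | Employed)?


P(Yes | Employed) = 17/(17+43) = 17/60

P(Yes|Employed) = 17/60 ≈ 28.33%


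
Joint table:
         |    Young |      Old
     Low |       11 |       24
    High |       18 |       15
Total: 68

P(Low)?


P(Low) = (11+24)/68 = 35/68

P(Low) = 35/68 ≈ 51.47%


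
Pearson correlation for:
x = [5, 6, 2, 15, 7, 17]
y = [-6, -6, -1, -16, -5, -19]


n=6, Σx=52, Σy=-53, Σxy=-666, Σx²=628, Σy²=715
r = (6×(-666) - 52×(-53))/√((6×628 - 52²)(6×715 - (-53)²))
= -1240/√(1064×1481) = -1240/√1575784 ≈ -1240/1255.3024 ≈ -0.9878

r ≈ -0.9878


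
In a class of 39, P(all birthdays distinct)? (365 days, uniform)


P(all different) = Π(365-i)/365 for i=0..38
= (365/365)×(364/365)×...×(327/365)
= 0.121780

P ≈ 0.1218 ≈ 12.18%


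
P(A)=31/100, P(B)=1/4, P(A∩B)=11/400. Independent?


P(A)×P(B) = 31/400
P(A∩B) = 11/400
Not equal → NOT independent

No, not independent


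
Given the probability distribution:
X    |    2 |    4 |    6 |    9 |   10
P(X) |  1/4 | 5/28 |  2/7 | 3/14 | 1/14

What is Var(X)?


E[X] = 39/7
E[X²] = 541/14
Var(X) = E[X²] - (E[X])² = 541/14 - 1521/49 = 745/98

Var(X) = 745/98 ≈ 7.6020


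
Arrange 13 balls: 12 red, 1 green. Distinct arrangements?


13!/(12!×1!) = 13

13


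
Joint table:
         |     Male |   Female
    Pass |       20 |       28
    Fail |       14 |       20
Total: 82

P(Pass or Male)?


P(Pass∨Male) = P(Pass) + P(Male) - P(Pass∧Male)
= (48 + 34 - 20)/82 = 62/82 = 31/41

P = 31/41 ≈ 75.61%


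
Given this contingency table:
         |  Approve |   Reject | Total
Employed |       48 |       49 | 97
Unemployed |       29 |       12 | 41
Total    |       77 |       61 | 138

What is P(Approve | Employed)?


P(Approve | Employed) = 48/(48+49) = 48/97

P(Approve|Employed) = 48/97 ≈ 49.48%


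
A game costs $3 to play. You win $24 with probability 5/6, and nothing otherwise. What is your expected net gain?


E[gain] = (24-3)×5/6 + (-3)×1/6
= 35/2 - 1/2 = 17

Expected net gain = $17 ≈ $17.00


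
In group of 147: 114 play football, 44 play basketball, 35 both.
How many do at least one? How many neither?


|A∪B| = 114+44-35 = 123
Neither = 147-123 = 24

At least one: 123; Neither: 24


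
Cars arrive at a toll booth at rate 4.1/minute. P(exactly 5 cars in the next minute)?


Poisson(λ=4.1): P(X=5) = e^(-λ)×λ^k/k!
= e^(-4.1) × 4.1^5 / 5!
≈ 0.0165726754 × 1158.56201 / 120 ≈ 0.160004

P(X=5) ≈ 0.160004 ≈ 16.00%


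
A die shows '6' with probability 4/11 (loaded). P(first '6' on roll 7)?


Geometric: P(X=7) = (1-p)^(k-1)×p = (7/11)^6×4/11 = 470596/19487171

P(X=7) = 470596/19487171 ≈ 2.41%


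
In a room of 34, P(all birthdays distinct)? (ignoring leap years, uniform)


P(all different) = Π(365-i)/365 for i=0..33
= (365/365)×(364/365)×...×(332/365)
= 0.204683

P ≈ 0.2047 ≈ 20.47%


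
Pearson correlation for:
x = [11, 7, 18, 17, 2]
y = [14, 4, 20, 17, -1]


n=5, Σx=55, Σy=54, Σxy=829, Σx²=787, Σy²=902
r = (5×829 - 55×54)/√((5×787 - 55²)(5×902 - 54²))
= 1175/√(910×1594) = 1175/√1450540 ≈ 1175/1204.3837 ≈ 0.9756

r ≈ 0.9756


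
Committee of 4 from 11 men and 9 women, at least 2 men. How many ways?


Count by #men:
  2M,2W: C(11,2)×C(9,2)=1980
  3M,1W: C(11,3)×C(9,1)=1485
  4M,0W: C(11,4)×C(9,0)=330
Total = 3795

3795


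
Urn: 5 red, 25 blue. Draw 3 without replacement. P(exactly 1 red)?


Hypergeometric: C(5,1)×C(25,2)/C(30,3)
= 5×300/4060 = 75/203

P(X=1) = 75/203 ≈ 36.95%


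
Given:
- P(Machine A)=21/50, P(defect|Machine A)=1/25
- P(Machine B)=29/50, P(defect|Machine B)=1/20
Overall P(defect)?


P(B) = Σ P(B|Aᵢ)×P(Aᵢ)
  1/25×21/50 = 21/1250
  1/20×29/50 = 29/1000
Sum = 229/5000

P(defect) = 229/5000 ≈ 4.58%


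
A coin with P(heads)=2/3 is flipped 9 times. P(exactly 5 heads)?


Binomial: P(X=5) = C(9,5)×p^5×(1-p)^4
= 126 × 32/243 × 1/81 = 448/2187

P(X=5) = 448/2187 ≈ 20.48%


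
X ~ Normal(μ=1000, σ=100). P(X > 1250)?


z = (1250-1000)/100 = 2.5
P(X > 1250) = 1 - P(Z ≤ 2.5) = 1 - 0.9938 = 0.0062

P(X > 1250) ≈ 0.0062


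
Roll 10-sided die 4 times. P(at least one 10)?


P(no 10)^4 = (9/10)^4 = 6561/10000
P(≥1) = 1 - 6561/10000 = 3439/10000

P = 3439/10000 ≈ 34.39%


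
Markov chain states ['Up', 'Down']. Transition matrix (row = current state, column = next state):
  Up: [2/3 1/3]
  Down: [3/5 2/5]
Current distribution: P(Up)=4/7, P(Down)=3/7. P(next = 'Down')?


P(next=Down) = Σᵢ P(now=i)×P(i→Down)
= 4/7×1/3 + 3/7×2/5
= 4/21 + 6/35 = 38/105

P = 38/105 ≈ 0.3619


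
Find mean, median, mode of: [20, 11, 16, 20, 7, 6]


Sorted: [6, 7, 11, 16, 20, 20]
Mean = 80/6 = 40/3
Median = 27/2
Freq: {20: 2, 11: 1, 16: 1, 7: 1, 6: 1}
Mode: [20]

Mean=40/3, Median=27/2, Mode=20


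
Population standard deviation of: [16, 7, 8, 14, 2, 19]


Mean = 66/6 = 11
  (16-11)²=25
  (7-11)²=16
  (8-11)²=9
  (14-11)²=9
  (2-11)²=81
  (19-11)²=64
Σ(x-μ)² = 204
σ² = 204/6 = 34

σ = √(34) ≈ 5.8310


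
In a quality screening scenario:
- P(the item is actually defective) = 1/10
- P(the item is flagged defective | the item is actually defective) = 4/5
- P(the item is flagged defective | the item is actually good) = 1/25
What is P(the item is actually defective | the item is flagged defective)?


Using Bayes' theorem:
P(A|B) = P(B|A)·P(A) / P(B)

P(the item is flagged defective) = 4/5 × 1/10 + 1/25 × 9/10
= 2/25 + 9/250 = 29/250

P(the item is actually defective|the item is flagged defective) = (2/25) / (29/250) = 20/29

P(the item is actually defective|the item is flagged defective) = 20/29 ≈ 68.97%


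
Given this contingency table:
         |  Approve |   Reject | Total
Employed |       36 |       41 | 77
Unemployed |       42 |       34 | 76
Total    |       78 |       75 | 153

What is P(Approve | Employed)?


P(Approve | Employed) = 36/(36+41) = 36/77

P(Approve|Employed) = 36/77 ≈ 46.75%


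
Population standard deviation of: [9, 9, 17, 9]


Mean = 44/4 = 11
  (9-11)²=4
  (9-11)²=4
  (17-11)²=36
  (9-11)²=4
Σ(x-μ)² = 48
σ² = 48/4 = 12

σ = √(12) ≈ 3.4641


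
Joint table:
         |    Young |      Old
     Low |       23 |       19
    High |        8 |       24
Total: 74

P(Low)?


P(Low) = (23+19)/74 = 42/74 = 21/37

P(Low) = 21/37 ≈ 56.76%


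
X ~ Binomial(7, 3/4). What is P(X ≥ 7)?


P(X ≥ 7) = Σ P(X=i) for i=7..7
P(X=7) = 2187/16384
Sum = 2187/16384

P(X ≥ 7) = 2187/16384 ≈ 13.35%


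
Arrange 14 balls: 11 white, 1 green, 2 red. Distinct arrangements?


14!/(11!×1!×2!) = 1092

1092


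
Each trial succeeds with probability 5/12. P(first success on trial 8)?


Geometric: P(X=8) = (1-p)^(k-1)×p = (7/12)^7×5/12 = 4117715/429981696

P(X=8) = 4117715/429981696 ≈ 0.96%


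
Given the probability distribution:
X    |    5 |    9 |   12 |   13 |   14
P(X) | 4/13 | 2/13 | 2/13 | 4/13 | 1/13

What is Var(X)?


E[X] = 128/13
E[X²] = 1422/13
Var(X) = E[X²] - (E[X])² = 1422/13 - 16384/169 = 2102/169

Var(X) = 2102/169 ≈ 12.4379


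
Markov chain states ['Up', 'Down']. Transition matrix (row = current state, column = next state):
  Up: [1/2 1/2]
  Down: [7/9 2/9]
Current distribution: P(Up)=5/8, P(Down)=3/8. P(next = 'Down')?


P(next=Down) = Σᵢ P(now=i)×P(i→Down)
= 5/8×1/2 + 3/8×2/9
= 5/16 + 1/12 = 19/48

P = 19/48 ≈ 0.3958


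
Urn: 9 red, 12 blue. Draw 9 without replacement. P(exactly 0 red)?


Hypergeometric: C(9,0)×C(12,9)/C(21,9)
= 1×220/293930 = 22/29393

P(X=0) = 22/29393 ≈ 0.07%


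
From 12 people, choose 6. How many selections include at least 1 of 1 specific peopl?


Complement: C(12,6) - C(11,6) = 924 - 462 = 462

462


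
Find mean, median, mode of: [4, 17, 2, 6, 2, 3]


Sorted: [2, 2, 3, 4, 6, 17]
Mean = 34/6 = 17/3
Median = 7/2
Freq: {4: 1, 17: 1, 2: 2, 6: 1, 3: 1}
Mode: [2]

Mean=17/3, Median=7/2, Mode=2


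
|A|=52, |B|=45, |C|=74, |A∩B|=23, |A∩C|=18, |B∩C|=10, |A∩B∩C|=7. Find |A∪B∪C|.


|A∪B∪C| = 52+45+74-23-18-10+7 = 127

|A∪B∪C| = 127


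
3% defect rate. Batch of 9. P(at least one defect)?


P(all good) = (97/100)^9 = 760231058654565217/1000000000000000000
P(≥1 defect) = 239768941345434783/1000000000000000000

P = 239768941345434783/1000000000000000000 ≈ 23.98%


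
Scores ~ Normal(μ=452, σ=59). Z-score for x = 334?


z = (x - μ)/σ = (334 - 452)/59 = -2.0

z = -2.0


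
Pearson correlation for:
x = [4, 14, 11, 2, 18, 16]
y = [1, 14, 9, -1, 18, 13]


n=6, Σx=65, Σy=54, Σxy=829, Σx²=917, Σy²=772
r = (6×829 - 65×54)/√((6×917 - 65²)(6×772 - 54²))
= 1464/√(1277×1716) = 1464/√2191332 ≈ 1464/1480.3148 ≈ 0.9890

r ≈ 0.9890


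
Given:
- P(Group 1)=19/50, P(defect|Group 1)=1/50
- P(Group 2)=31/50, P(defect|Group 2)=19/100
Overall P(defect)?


P(B) = Σ P(B|Aᵢ)×P(Aᵢ)
  1/50×19/50 = 19/2500
  19/100×31/50 = 589/5000
Sum = 627/5000

P(defect) = 627/5000 ≈ 12.54%


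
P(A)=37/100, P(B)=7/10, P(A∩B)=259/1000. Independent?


P(A)×P(B) = 259/1000
P(A∩B) = 259/1000
Equal ✓ → Independent

Yes, independent


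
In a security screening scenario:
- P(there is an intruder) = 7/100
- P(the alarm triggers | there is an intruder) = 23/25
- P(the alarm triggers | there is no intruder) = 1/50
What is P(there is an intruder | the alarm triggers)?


Using Bayes' theorem:
P(A|B) = P(B|A)·P(A) / P(B)

P(the alarm triggers) = 23/25 × 7/100 + 1/50 × 93/100
= 161/2500 + 93/5000 = 83/1000

P(there is an intruder|the alarm triggers) = (161/2500) / (83/1000) = 322/415

P(there is an intruder|the alarm triggers) = 322/415 ≈ 77.59%


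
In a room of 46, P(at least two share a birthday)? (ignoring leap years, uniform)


P(all different) = Π(365-i)/365 for i=0..45
= 0.051747
P(match) = 1 - 0.051747 = 0.948253

P ≈ 0.9483 ≈ 94.83%


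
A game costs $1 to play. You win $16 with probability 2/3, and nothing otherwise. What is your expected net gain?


E[gain] = (16-1)×2/3 + (-1)×1/3
= 10 - 1/3 = 29/3

Expected net gain = $29/3 ≈ $9.67


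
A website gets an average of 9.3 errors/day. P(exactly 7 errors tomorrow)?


Poisson(λ=9.3): P(X=7) = e^(-λ)×λ^k/k!
= e^(-9.3) × 9.3^7 / 7!
≈ 9.142423148e-05 × 6017008.70608 / 5040 ≈ 0.109147

P(X=7) ≈ 0.109147 ≈ 10.91%


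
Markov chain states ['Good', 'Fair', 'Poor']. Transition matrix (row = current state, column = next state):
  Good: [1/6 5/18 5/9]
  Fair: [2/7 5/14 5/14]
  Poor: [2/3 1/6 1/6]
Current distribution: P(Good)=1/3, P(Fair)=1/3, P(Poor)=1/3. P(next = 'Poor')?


P(next=Poor) = Σᵢ P(now=i)×P(i→Poor)
= 1/3×5/9 + 1/3×5/14 + 1/3×1/6
= 5/27 + 5/42 + 1/18 = 68/189

P = 68/189 ≈ 0.3598


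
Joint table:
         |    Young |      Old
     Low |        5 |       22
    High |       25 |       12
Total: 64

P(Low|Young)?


P(Low|Young) = 5/(5+25) = 5/30 = 1/6

P = 1/6 ≈ 16.67%


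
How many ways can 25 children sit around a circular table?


Circular arrangements of 25 distinct objects: fix one position to break rotational symmetry.
(n-1)! = 24! = 620448401733239439360000

620448401733239439360000


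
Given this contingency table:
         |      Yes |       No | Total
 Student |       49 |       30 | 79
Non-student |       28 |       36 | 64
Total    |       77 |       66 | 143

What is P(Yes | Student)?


P(Yes | Student) = 49/(49+30) = 49/79

P(Yes|Student) = 49/79 ≈ 62.03%


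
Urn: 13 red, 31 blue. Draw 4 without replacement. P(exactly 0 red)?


Hypergeometric: C(13,0)×C(31,4)/C(44,4)
= 1×31465/135751 = 4495/19393

P(X=0) = 4495/19393 ≈ 23.18%


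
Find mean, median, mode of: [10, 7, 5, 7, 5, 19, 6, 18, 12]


Sorted: [5, 5, 6, 7, 7, 10, 12, 18, 19]
Mean = 89/9
Median = 7
Freq: {10: 1, 7: 2, 5: 2, 19: 1, 6: 1, 18: 1, 12: 1}
Mode: [5, 7]

Mean=89/9, Median=7, Mode=[5, 7]


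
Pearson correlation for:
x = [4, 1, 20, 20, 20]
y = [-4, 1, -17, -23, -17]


n=5, Σx=65, Σy=-60, Σxy=-1155, Σx²=1217, Σy²=1124
r = (5×(-1155) - 65×(-60))/√((5×1217 - 65²)(5×1124 - (-60)²))
= -1875/√(1860×2020) = -1875/√3757200 ≈ -1875/1938.3498 ≈ -0.9673

r ≈ -0.9673


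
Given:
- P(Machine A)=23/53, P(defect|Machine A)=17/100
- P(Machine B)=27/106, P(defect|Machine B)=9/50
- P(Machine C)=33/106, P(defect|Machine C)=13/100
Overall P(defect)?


P(B) = Σ P(B|Aᵢ)×P(Aᵢ)
  17/100×23/53 = 391/5300
  9/50×27/106 = 243/5300
  13/100×33/106 = 429/10600
Sum = 1697/10600

P(defect) = 1697/10600 ≈ 16.01%


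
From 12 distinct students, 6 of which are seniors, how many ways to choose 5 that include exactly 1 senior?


Choose 1 of the 6 seniors and 4 of the other 6 students:
C(6,1)×C(6,4) = 6×15 = 90

90


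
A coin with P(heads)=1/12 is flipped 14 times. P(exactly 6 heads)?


Binomial: P(X=6) = C(14,6)×p^6×(1-p)^8
= 3003 × 1/2985984 × 214358881/429981696 = 214573239881/427972821516288

P(X=6) = 214573239881/427972821516288 ≈ 0.05%


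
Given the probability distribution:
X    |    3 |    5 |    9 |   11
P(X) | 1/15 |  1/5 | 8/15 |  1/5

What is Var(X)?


E[X] = 41/5
E[X²] = 73
Var(X) = E[X²] - (E[X])² = 73 - 1681/25 = 144/25

Var(X) = 144/25 ≈ 5.7600


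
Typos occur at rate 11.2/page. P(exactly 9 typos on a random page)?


Poisson(λ=11.2): P(X=9) = e^(-λ)×λ^k/k!
= e^(-11.2) × 11.2^9 / 9!
≈ 1.367419607e-05 × 2773078757.45 / 362880 ≈ 0.104496

P(X=9) ≈ 0.104496 ≈ 10.45%


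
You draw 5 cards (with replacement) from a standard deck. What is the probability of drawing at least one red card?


P(not a red card) = 26/52 = 1/2
P(none in 5 draws) = (1/2)^5 = 1/32
P(≥1 red card) = 1 - 1/32 = 31/32

P = 31/32 ≈ 96.88%


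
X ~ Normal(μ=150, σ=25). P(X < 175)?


z = (175-150)/25 = 1.0
P(Z < 1.0) = 0.8413

P(X < 175) ≈ 0.8413


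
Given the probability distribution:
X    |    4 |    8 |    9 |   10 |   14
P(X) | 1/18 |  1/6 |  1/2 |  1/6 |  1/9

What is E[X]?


E[X] = Σ x·P(X=x)
= (4)×(1/18) + (8)×(1/6) + (9)×(1/2) + (10)×(1/6) + (14)×(1/9)
= 167/18

E[X] = 167/18


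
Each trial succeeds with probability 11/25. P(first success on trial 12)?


Geometric: P(X=12) = (1-p)^(k-1)×p = (14/25)^11×11/25 = 44545216866304/59604644775390625

P(X=12) = 44545216866304/59604644775390625 ≈ 0.07%


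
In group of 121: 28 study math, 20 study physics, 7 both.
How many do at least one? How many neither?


|A∪B| = 28+20-7 = 41
Neither = 121-41 = 80

At least one: 41; Neither: 80


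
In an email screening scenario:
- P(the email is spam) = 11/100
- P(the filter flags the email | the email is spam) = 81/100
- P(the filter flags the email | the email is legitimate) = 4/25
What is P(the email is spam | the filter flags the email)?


Using Bayes' theorem:
P(A|B) = P(B|A)·P(A) / P(B)

P(the filter flags the email) = 81/100 × 11/100 + 4/25 × 89/100
= 891/10000 + 89/625 = 463/2000

P(the email is spam|the filter flags the email) = (891/10000) / (463/2000) = 891/2315

P(the email is spam|the filter flags the email) = 891/2315 ≈ 38.49%


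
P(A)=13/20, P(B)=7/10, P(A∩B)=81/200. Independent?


P(A)×P(B) = 91/200
P(A∩B) = 81/200
Not equal → NOT independent

No, not independent


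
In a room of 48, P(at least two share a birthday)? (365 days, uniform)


P(all different) = Π(365-i)/365 for i=0..47
= 0.039402
P(match) = 1 - 0.039402 = 0.960598

P ≈ 0.9606 ≈ 96.06%


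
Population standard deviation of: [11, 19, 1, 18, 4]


Mean = 53/5
  (11-53/5)²=4/25
  (19-53/5)²=1764/25
  (1-53/5)²=2304/25
  (18-53/5)²=1369/25
  (4-53/5)²=1089/25
Σ(x-μ)² = 1306/5
σ² = (1306/5)/5 = 1306/25

σ = √(1306/25) ≈ 7.2277


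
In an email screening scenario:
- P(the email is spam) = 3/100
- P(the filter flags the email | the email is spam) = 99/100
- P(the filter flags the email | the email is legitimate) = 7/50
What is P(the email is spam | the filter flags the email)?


Using Bayes' theorem:
P(A|B) = P(B|A)·P(A) / P(B)

P(the filter flags the email) = 99/100 × 3/100 + 7/50 × 97/100
= 297/10000 + 679/5000 = 331/2000

P(the email is spam|the filter flags the email) = (297/10000) / (331/2000) = 297/1655

P(the email is spam|the filter flags the email) = 297/1655 ≈ 17.95%


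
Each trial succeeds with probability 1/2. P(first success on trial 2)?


Geometric: P(X=2) = (1-p)^(k-1)×p = (1/2)^1×1/2 = 1/4

P(X=2) = 1/4 ≈ 25.00%


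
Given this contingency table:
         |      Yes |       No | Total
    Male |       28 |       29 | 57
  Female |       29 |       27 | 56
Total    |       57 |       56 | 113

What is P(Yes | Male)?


P(Yes | Male) = 28/(28+29) = 28/57

P(Yes|Male) = 28/57 ≈ 49.12%


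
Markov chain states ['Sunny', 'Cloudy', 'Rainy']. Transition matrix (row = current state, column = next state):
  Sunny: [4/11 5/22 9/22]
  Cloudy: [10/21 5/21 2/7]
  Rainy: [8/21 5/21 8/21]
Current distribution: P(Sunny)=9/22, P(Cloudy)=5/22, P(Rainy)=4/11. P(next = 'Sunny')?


P(next=Sunny) = Σᵢ P(now=i)×P(i→Sunny)
= 9/22×4/11 + 5/22×10/21 + 4/11×8/21
= 18/121 + 25/231 + 32/231 = 335/847

P = 335/847 ≈ 0.3955
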